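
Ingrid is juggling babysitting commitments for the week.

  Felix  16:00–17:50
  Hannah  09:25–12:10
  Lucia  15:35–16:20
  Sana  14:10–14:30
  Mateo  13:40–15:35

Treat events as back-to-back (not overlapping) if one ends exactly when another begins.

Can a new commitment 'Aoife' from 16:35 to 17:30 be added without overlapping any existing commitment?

Hannah: ends 12:10 at or before Aoife starts 16:35 → clear.
Mateo: ends 15:35 at or before Aoife starts 16:35 → clear.
Sana: ends 14:30 at or before Aoife starts 16:35 → clear.
Lucia: ends 16:20 at or before Aoife starts 16:35 → clear.
Felix: starts 16:00 before Aoife ends 17:30, and ends 17:50 after Aoife starts 16:35 → overlap.
Aoife overlaps Felix.

No — it overlaps Felix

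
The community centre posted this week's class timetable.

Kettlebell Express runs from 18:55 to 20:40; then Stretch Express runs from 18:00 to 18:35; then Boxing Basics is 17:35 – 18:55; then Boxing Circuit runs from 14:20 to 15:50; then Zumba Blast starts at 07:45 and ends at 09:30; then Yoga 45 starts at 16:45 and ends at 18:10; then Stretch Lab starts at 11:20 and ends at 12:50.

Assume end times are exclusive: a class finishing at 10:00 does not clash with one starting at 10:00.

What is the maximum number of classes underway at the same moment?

3

Walk through starts and ends in time order (an end at T is processed before a start at T):
07:45 start Zumba Blast → 1
09:30 end Zumba Blast → 0
11:20 start Stretch Lab → 1
12:50 end Stretch Lab → 0
14:20 start Boxing Circuit → 1
15:50 end Boxing Circuit → 0
16:45 start Yoga 45 → 1
17:35 start Boxing Basics → 2
18:00 start Stretch Express → 3
18:10 end Yoga 45 → 2
18:35 end Stretch Express → 1
18:55 end Boxing Basics → 0
18:55 start Kettlebell Express → 1
20:40 end Kettlebell Express → 0
Peak is 3, at 18:00 (Boxing Basics, Stretch Express, Yoga 45).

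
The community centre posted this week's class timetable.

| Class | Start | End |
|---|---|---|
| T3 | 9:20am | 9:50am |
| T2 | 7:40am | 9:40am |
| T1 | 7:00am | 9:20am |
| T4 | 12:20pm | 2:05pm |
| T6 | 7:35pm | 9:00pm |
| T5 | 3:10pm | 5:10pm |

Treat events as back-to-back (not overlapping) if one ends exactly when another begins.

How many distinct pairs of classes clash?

Sorted by start: T1, T2, T3, T4, T5, T6.
T2 starts before T1 ends → T1 and T2 overlap.
T3 starts exactly when T1 ends (back-to-back, no overlap), so nothing later overlaps T1 either.
T3 starts before T2 ends → T2 and T3 overlap.
T4 starts after T2 ends, so nothing later overlaps T2 either.
T4 starts after T3 ends, so nothing later overlaps T3 either.
T5 starts after T4 ends, so nothing later overlaps T4 either.
T6 starts after T5 ends.
Overlapping pairs: T1 & T2, T2 & T3 — 2 in total.

2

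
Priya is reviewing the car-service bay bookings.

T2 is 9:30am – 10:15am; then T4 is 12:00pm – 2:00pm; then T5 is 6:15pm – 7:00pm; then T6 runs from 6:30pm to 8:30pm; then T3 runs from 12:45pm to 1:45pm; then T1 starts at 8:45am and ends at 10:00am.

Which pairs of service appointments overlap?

T1 & T2, T3 & T4, T5 & T6

Sorted by start: T1, T2, T4, T3, T5, T6.
T2 starts before T1 ends → T1 and T2 overlap.
T4 starts after T1 ends, so T1 has no further overlaps.
T4 starts after T2 ends, so T2 has no further overlaps.
T3 starts before T4 ends → T4 and T3 overlap.
T5 starts after T4 ends, so T4 has no further overlaps.
T5 starts after T3 ends, so T3 has no further overlaps.
T6 starts before T5 ends → T5 and T6 overlap.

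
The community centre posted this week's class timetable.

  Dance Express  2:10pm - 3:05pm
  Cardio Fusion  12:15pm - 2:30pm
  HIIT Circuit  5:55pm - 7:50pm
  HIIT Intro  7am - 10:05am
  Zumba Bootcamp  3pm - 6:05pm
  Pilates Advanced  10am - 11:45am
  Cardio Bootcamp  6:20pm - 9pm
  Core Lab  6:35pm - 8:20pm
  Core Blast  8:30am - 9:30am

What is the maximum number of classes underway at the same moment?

Walk through starts and ends in time order (an end at T is processed before a start at T):
7am start HIIT Intro → 1
8:30am start Core Blast → 2
9:30am end Core Blast → 1
10am start Pilates Advanced → 2
10:05am end HIIT Intro → 1
11:45am end Pilates Advanced → 0
12:15pm start Cardio Fusion → 1
2:10pm start Dance Express → 2
2:30pm end Cardio Fusion → 1
3pm start Zumba Bootcamp → 2
3:05pm end Dance Express → 1
5:55pm start HIIT Circuit → 2
6:05pm end Zumba Bootcamp → 1
6:20pm start Cardio Bootcamp → 2
6:35pm start Core Lab → 3
7:50pm end HIIT Circuit → 2
8:20pm end Core Lab → 1
9pm end Cardio Bootcamp → 0
Peak is 3, at 6:35pm (Cardio Bootcamp, Core Lab, HIIT Circuit).

3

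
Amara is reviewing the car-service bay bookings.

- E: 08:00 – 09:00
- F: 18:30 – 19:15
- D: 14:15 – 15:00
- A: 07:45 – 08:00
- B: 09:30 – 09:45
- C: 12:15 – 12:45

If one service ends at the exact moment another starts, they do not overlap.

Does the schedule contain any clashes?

No

Sorted by start: A, E, B, C, D, F.
E starts exactly when A ends (back-to-back, no overlap) — done with A.
B starts after E ends — done with E.
C starts after B ends — done with B.
D starts after C ends — done with C.
F starts after D ends.
Every pair is clear; the schedule has no overlaps.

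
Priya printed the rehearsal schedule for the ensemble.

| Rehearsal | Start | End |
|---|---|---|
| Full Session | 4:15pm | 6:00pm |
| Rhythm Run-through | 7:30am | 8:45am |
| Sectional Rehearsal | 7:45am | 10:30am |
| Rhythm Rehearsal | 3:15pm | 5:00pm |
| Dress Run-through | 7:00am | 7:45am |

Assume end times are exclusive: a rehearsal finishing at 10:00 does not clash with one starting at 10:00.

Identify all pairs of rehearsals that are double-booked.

Dress Run-through & Rhythm Run-through, Full Session & Rhythm Rehearsal, Rhythm Run-through & Sectional Rehearsal

Two intervals overlap when each starts before the other ends.
Sorted by start: Dress Run-through, Rhythm Run-through, Sectional Rehearsal, Rhythm Rehearsal, Full Session.
Rhythm Run-through starts before Dress Run-through ends → Dress Run-through and Rhythm Run-through overlap.
Sectional Rehearsal starts exactly when Dress Run-through ends (back-to-back, no overlap), so Dress Run-through has no further overlaps.
Sectional Rehearsal starts before Rhythm Run-through ends → Rhythm Run-through and Sectional Rehearsal overlap.
Rhythm Rehearsal starts after Rhythm Run-through ends, so Rhythm Run-through has no further overlaps.
Rhythm Rehearsal starts after Sectional Rehearsal ends, so Sectional Rehearsal has no further overlaps.
Full Session starts before Rhythm Rehearsal ends → Rhythm Rehearsal and Full Session overlap.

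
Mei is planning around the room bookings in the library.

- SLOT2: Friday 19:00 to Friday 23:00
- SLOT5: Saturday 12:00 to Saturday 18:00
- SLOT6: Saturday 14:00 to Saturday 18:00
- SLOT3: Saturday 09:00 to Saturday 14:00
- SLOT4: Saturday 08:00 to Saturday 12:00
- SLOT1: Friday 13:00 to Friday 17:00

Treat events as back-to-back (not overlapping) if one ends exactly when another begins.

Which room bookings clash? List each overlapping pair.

Sorted by start: SLOT1, SLOT2, SLOT4, SLOT3, SLOT5, SLOT6.
SLOT2 starts after SLOT1 ends, so SLOT1 has no further overlaps.
SLOT4 starts after SLOT2 ends, so SLOT2 has no further overlaps.
SLOT3 starts before SLOT4 ends → SLOT4 and SLOT3 overlap.
SLOT5 starts exactly when SLOT4 ends (back-to-back, no overlap), so SLOT4 has no further overlaps.
SLOT5 starts before SLOT3 ends → SLOT3 and SLOT5 overlap.
SLOT6 starts exactly when SLOT3 ends (back-to-back, no overlap).
SLOT6 starts before SLOT5 ends → SLOT5 and SLOT6 overlap.

SLOT3 & SLOT4, SLOT3 & SLOT5, SLOT5 & SLOT6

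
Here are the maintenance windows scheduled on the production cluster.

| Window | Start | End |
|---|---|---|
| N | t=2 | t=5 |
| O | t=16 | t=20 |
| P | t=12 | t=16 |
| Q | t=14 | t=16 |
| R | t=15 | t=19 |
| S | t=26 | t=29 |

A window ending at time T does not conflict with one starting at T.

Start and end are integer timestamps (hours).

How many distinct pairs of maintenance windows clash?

4

Two intervals overlap when each starts before the other ends.
Sorted by start: N, P, Q, R, O, S.
P starts after N ends, so nothing later overlaps N either.
Q starts before P ends → P and Q overlap.
R starts before P ends → P and R overlap.
O starts exactly when P ends (back-to-back, no overlap), so nothing later overlaps P either.
R starts before Q ends → Q and R overlap.
O starts exactly when Q ends (back-to-back, no overlap), so nothing later overlaps Q either.
O starts before R ends → R and O overlap.
S starts after R ends.
S starts after O ends.
Overlapping pairs: O & R, P & Q, P & R, Q & R — 4 in total.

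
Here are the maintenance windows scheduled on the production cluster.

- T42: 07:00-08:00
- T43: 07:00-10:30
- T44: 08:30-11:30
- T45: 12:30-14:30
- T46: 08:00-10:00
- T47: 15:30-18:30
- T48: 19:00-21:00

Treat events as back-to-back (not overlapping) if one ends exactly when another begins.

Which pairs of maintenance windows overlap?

Sorted by start: T42, T43, T46, T44, T45, T47, T48.
T43 starts before T42 ends → T42 and T43 overlap.
T46 starts exactly when T42 ends (back-to-back, no overlap); T42 is clear from here.
T46 starts before T43 ends → T43 and T46 overlap.
T44 starts before T43 ends → T43 and T44 overlap.
T45 starts after T43 ends; T43 is clear from here.
T44 starts before T46 ends → T46 and T44 overlap.
T45 starts after T46 ends; T46 is clear from here.
T45 starts after T44 ends; T44 is clear from here.
T47 starts after T45 ends; T45 is clear from here.
T48 starts after T47 ends.

T42 & T43, T43 & T44, T43 & T46, T44 & T46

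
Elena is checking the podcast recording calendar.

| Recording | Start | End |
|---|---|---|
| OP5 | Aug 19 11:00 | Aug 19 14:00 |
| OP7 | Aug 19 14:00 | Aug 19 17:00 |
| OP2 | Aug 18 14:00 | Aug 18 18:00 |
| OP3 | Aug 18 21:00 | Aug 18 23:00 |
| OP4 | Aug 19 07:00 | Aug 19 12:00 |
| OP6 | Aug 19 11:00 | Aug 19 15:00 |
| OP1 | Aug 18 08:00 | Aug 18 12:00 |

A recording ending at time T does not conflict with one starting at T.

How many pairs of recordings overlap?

Check each pair: they overlap iff neither finishes before the other starts.
Sorted by start: OP1, OP2, OP3, OP4, OP5, OP6, OP7.
OP2 starts after OP1 ends — done with OP1.
OP3 starts after OP2 ends — done with OP2.
OP4 starts after OP3 ends — done with OP3.
OP5 starts before OP4 ends → OP4 and OP5 overlap.
OP6 starts before OP4 ends → OP4 and OP6 overlap.
OP7 starts after OP4 ends.
OP6 starts before OP5 ends → OP5 and OP6 overlap.
OP7 starts exactly when OP5 ends (back-to-back, no overlap).
OP7 starts before OP6 ends → OP6 and OP7 overlap.
Overlapping pairs: OP4 & OP5, OP4 & OP6, OP5 & OP6, OP6 & OP7 — 4 in total.

4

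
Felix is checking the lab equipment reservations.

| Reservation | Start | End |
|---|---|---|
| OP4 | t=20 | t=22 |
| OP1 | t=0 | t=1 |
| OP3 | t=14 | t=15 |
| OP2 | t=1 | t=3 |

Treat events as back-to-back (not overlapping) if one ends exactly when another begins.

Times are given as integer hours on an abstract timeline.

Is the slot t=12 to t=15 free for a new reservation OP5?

OP1: ends t=1 at or before OP5 starts t=12 → clear.
OP2: ends t=3 at or before OP5 starts t=12 → clear.
OP3: starts t=14 before OP5 ends t=15, and ends t=15 after OP5 starts t=12 → overlap.
OP4: starts t=20 at or after OP5 ends t=15 → clear.
OP5 overlaps OP3.

No — it overlaps OP3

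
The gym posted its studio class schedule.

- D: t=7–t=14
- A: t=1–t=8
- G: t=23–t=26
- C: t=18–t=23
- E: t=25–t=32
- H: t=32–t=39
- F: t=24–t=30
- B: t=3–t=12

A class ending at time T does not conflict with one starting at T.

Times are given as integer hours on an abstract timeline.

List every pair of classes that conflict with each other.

Check each pair: they overlap iff neither finishes before the other starts.
Sorted by start: A, B, D, C, G, F, E, H.
B starts before A ends → A and B overlap.
D starts before A ends → A and D overlap.
C starts after A ends, so A has no further overlaps.
D starts before B ends → B and D overlap.
C starts after B ends, so B has no further overlaps.
C starts after D ends, so D has no further overlaps.
G starts exactly when C ends (back-to-back, no overlap), so C has no further overlaps.
F starts before G ends → G and F overlap.
E starts before G ends → G and E overlap.
H starts after G ends.
E starts before F ends → F and E overlap.
H starts after F ends.
H starts exactly when E ends (back-to-back, no overlap).

A & B, A & D, B & D, E & F, E & G, F & G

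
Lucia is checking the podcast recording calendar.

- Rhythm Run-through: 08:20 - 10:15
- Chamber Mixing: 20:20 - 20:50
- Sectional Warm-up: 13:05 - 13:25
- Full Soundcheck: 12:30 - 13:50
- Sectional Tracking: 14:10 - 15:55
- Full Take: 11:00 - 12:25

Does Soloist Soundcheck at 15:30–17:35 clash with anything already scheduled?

Rhythm Run-through: ends 10:15 at or before Soloist Soundcheck starts 15:30 → clear.
Full Take: ends 12:25 at or before Soloist Soundcheck starts 15:30 → clear.
Full Soundcheck: ends 13:50 at or before Soloist Soundcheck starts 15:30 → clear.
Sectional Warm-up: ends 13:25 at or before Soloist Soundcheck starts 15:30 → clear.
Sectional Tracking: starts 14:10 before Soloist Soundcheck ends 17:35, and ends 15:55 after Soloist Soundcheck starts 15:30 → overlap.
Chamber Mixing: starts 20:20 at or after Soloist Soundcheck ends 17:35 → clear.
Soloist Soundcheck overlaps Sectional Tracking.

Yes — it overlaps Sectional Tracking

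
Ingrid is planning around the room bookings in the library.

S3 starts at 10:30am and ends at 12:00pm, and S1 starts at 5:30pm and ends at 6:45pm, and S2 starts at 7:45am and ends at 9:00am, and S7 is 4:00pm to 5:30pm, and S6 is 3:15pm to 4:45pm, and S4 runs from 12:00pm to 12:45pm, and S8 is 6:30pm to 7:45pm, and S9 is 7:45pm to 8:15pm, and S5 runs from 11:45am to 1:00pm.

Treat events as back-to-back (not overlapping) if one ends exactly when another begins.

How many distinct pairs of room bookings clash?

Check each pair: they overlap iff neither finishes before the other starts.
Sorted by start: S2, S3, S5, S4, S6, S7, S1, S8, S9.
S3 starts after S2 ends, so S2 has no further overlaps.
S5 starts before S3 ends → S3 and S5 overlap.
S4 starts exactly when S3 ends (back-to-back, no overlap), so S3 has no further overlaps.
S4 starts before S5 ends → S5 and S4 overlap.
S6 starts after S5 ends, so S5 has no further overlaps.
S6 starts after S4 ends, so S4 has no further overlaps.
S7 starts before S6 ends → S6 and S7 overlap.
S1 starts after S6 ends, so S6 has no further overlaps.
S1 starts exactly when S7 ends (back-to-back, no overlap), so S7 has no further overlaps.
S8 starts before S1 ends → S1 and S8 overlap.
S9 starts after S1 ends.
S9 starts exactly when S8 ends (back-to-back, no overlap).
Overlapping pairs: S1 & S8, S3 & S5, S4 & S5, S6 & S7 — 4 in total.

4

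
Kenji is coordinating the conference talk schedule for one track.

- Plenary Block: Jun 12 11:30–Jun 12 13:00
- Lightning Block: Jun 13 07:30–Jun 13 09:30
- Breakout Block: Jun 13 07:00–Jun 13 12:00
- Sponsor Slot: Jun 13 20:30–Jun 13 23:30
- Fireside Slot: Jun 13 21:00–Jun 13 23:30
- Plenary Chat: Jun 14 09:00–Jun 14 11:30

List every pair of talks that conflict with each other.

Two intervals overlap when each starts before the other ends.
Sorted by start: Plenary Block, Breakout Block, Lightning Block, Sponsor Slot, Fireside Slot, Plenary Chat.
Breakout Block starts after Plenary Block ends — done with Plenary Block.
Lightning Block starts before Breakout Block ends → Breakout Block and Lightning Block overlap.
Sponsor Slot starts after Breakout Block ends — done with Breakout Block.
Sponsor Slot starts after Lightning Block ends — done with Lightning Block.
Fireside Slot starts before Sponsor Slot ends → Sponsor Slot and Fireside Slot overlap.
Plenary Chat starts after Sponsor Slot ends.
Plenary Chat starts after Fireside Slot ends.

Breakout Block & Lightning Block, Fireside Slot & Sponsor Slot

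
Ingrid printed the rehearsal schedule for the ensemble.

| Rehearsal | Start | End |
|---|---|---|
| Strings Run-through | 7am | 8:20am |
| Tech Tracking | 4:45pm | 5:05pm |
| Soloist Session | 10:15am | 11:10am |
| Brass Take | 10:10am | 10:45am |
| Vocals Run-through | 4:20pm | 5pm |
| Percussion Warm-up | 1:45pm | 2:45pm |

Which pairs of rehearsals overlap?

Brass Take & Soloist Session, Tech Tracking & Vocals Run-through

Sorted by start: Strings Run-through, Brass Take, Soloist Session, Percussion Warm-up, Vocals Run-through, Tech Tracking.
Brass Take starts after Strings Run-through ends, so Strings Run-through has no further overlaps.
Soloist Session starts before Brass Take ends → Brass Take and Soloist Session overlap.
Percussion Warm-up starts after Brass Take ends, so Brass Take has no further overlaps.
Percussion Warm-up starts after Soloist Session ends, so Soloist Session has no further overlaps.
Vocals Run-through starts after Percussion Warm-up ends, so Percussion Warm-up has no further overlaps.
Tech Tracking starts before Vocals Run-through ends → Vocals Run-through and Tech Tracking overlap.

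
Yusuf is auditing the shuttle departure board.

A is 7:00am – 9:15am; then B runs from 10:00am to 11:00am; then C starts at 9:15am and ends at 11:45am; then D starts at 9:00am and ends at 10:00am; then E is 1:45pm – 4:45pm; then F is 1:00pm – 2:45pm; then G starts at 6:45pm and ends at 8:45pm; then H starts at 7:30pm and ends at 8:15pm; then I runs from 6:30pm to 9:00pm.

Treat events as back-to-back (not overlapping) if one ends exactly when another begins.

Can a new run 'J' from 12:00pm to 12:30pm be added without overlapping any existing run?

Yes — the slot is free

A: ends 9:15am at or before J starts 12:00pm → clear.
D: ends 10:00am at or before J starts 12:00pm → clear.
C: ends 11:45am at or before J starts 12:00pm → clear.
B: ends 11:00am at or before J starts 12:00pm → clear.
F: starts 1:00pm at or after J ends 12:30pm → clear.
E: starts 1:45pm at or after J ends 12:30pm → clear.
I: starts 6:30pm at or after J ends 12:30pm → clear.
G: starts 6:45pm at or after J ends 12:30pm → clear.
H: starts 7:30pm at or after J ends 12:30pm → clear.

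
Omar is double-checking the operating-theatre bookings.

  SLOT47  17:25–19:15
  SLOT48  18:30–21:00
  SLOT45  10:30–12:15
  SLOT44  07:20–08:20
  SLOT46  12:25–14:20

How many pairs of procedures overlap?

Sorted by start: SLOT44, SLOT45, SLOT46, SLOT47, SLOT48.
SLOT45 starts after SLOT44 ends, so SLOT44 has no further overlaps.
SLOT46 starts after SLOT45 ends, so SLOT45 has no further overlaps.
SLOT47 starts after SLOT46 ends, so SLOT46 has no further overlaps.
SLOT48 starts before SLOT47 ends → SLOT47 and SLOT48 overlap.
Overlapping pairs: SLOT47 & SLOT48 — 1 in total.

1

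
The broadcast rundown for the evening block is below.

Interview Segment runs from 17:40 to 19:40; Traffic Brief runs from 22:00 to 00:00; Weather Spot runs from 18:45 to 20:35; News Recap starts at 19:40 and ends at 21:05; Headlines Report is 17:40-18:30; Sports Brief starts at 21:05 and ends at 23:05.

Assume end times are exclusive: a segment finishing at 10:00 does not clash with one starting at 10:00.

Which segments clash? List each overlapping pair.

Sorted by start: Interview Segment, Headlines Report, Weather Spot, News Recap, Sports Brief, Traffic Brief.
Headlines Report starts before Interview Segment ends → Interview Segment and Headlines Report overlap.
Weather Spot starts before Interview Segment ends → Interview Segment and Weather Spot overlap.
News Recap starts exactly when Interview Segment ends (back-to-back, no overlap), so nothing later overlaps Interview Segment either.
Weather Spot starts after Headlines Report ends, so nothing later overlaps Headlines Report either.
News Recap starts before Weather Spot ends → Weather Spot and News Recap overlap.
Sports Brief starts after Weather Spot ends, so nothing later overlaps Weather Spot either.
Sports Brief starts exactly when News Recap ends (back-to-back, no overlap), so nothing later overlaps News Recap either.
Traffic Brief starts before Sports Brief ends → Sports Brief and Traffic Brief overlap.

Headlines Report & Interview Segment, Interview Segment & Weather Spot, News Recap & Weather Spot, Sports Brief & Traffic Brief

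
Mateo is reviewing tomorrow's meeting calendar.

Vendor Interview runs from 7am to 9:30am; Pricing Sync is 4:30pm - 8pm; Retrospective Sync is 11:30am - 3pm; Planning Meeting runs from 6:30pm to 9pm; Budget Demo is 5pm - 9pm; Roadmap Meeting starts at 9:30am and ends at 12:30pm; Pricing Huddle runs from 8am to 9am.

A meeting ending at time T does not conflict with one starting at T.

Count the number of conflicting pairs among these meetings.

Two intervals overlap when each starts before the other ends.
Sorted by start: Vendor Interview, Pricing Huddle, Roadmap Meeting, Retrospective Sync, Pricing Sync, Budget Demo, Planning Meeting.
Pricing Huddle starts before Vendor Interview ends → Vendor Interview and Pricing Huddle overlap.
Roadmap Meeting starts exactly when Vendor Interview ends (back-to-back, no overlap) — done with Vendor Interview.
Roadmap Meeting starts after Pricing Huddle ends — done with Pricing Huddle.
Retrospective Sync starts before Roadmap Meeting ends → Roadmap Meeting and Retrospective Sync overlap.
Pricing Sync starts after Roadmap Meeting ends — done with Roadmap Meeting.
Pricing Sync starts after Retrospective Sync ends — done with Retrospective Sync.
Budget Demo starts before Pricing Sync ends → Pricing Sync and Budget Demo overlap.
Planning Meeting starts before Pricing Sync ends → Pricing Sync and Planning Meeting overlap.
Planning Meeting starts before Budget Demo ends → Budget Demo and Planning Meeting overlap.
Overlapping pairs: Budget Demo & Planning Meeting, Budget Demo & Pricing Sync, Planning Meeting & Pricing Sync, Pricing Huddle & Vendor Interview, Retrospective Sync & Roadmap Meeting — 5 in total.

5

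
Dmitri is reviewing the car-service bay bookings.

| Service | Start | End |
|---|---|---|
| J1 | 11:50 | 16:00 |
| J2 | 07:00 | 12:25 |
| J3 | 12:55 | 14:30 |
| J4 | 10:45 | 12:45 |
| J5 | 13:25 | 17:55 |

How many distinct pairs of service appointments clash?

Sorted by start: J2, J4, J1, J3, J5.
J4 starts before J2 ends → J2 and J4 overlap.
J1 starts before J2 ends → J2 and J1 overlap.
J3 starts after J2 ends, so nothing later overlaps J2 either.
J1 starts before J4 ends → J4 and J1 overlap.
J3 starts after J4 ends, so nothing later overlaps J4 either.
J3 starts before J1 ends → J1 and J3 overlap.
J5 starts before J1 ends → J1 and J5 overlap.
J5 starts before J3 ends → J3 and J5 overlap.
Overlapping pairs: J1 & J2, J1 & J3, J1 & J4, J1 & J5, J2 & J4, J3 & J5 — 6 in total.

6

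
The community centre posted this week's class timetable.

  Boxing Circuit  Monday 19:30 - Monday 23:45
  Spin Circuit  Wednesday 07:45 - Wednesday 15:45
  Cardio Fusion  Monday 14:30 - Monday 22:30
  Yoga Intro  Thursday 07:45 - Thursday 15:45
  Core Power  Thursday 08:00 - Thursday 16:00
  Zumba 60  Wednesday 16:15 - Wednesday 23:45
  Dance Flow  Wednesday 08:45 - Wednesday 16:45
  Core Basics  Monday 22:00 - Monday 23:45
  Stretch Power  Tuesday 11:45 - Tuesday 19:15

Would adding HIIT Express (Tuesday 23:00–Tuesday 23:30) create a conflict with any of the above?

Cardio Fusion: ends Monday 22:30 at or before HIIT Express starts Tuesday 23:00 → clear.
Boxing Circuit: ends Monday 23:45 at or before HIIT Express starts Tuesday 23:00 → clear.
Core Basics: ends Monday 23:45 at or before HIIT Express starts Tuesday 23:00 → clear.
Stretch Power: ends Tuesday 19:15 at or before HIIT Express starts Tuesday 23:00 → clear.
Spin Circuit: starts Wednesday 07:45 at or after HIIT Express ends Tuesday 23:30 → clear.
Dance Flow: starts Wednesday 08:45 at or after HIIT Express ends Tuesday 23:30 → clear.
Zumba 60: starts Wednesday 16:15 at or after HIIT Express ends Tuesday 23:30 → clear.
Yoga Intro: starts Thursday 07:45 at or after HIIT Express ends Tuesday 23:30 → clear.
Core Power: starts Thursday 08:00 at or after HIIT Express ends Tuesday 23:30 → clear.

No — it doesn't clash with anything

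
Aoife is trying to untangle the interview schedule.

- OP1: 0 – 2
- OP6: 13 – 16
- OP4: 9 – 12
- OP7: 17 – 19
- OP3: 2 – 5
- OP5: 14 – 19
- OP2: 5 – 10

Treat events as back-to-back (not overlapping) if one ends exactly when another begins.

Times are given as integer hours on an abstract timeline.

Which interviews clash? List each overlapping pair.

Check each pair: they overlap iff neither finishes before the other starts.
Sorted by start: OP1, OP3, OP2, OP4, OP6, OP5, OP7.
OP3 starts exactly when OP1 ends (back-to-back, no overlap), so OP1 has no further overlaps.
OP2 starts exactly when OP3 ends (back-to-back, no overlap), so OP3 has no further overlaps.
OP4 starts before OP2 ends → OP2 and OP4 overlap.
OP6 starts after OP2 ends, so OP2 has no further overlaps.
OP6 starts after OP4 ends, so OP4 has no further overlaps.
OP5 starts before OP6 ends → OP6 and OP5 overlap.
OP7 starts after OP6 ends.
OP7 starts before OP5 ends → OP5 and OP7 overlap.

OP2 & OP4, OP5 & OP6, OP5 & OP7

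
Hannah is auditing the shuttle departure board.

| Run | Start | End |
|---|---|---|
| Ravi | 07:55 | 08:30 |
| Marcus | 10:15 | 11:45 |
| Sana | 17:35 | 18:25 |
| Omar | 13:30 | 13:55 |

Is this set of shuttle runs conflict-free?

Sorted by start: Ravi, Marcus, Omar, Sana.
Marcus starts after Ravi ends, so Ravi has no further overlaps.
Omar starts after Marcus ends, so Marcus has no further overlaps.
Sana starts after Omar ends.
Every pair is clear; the schedule has no overlaps.

Yes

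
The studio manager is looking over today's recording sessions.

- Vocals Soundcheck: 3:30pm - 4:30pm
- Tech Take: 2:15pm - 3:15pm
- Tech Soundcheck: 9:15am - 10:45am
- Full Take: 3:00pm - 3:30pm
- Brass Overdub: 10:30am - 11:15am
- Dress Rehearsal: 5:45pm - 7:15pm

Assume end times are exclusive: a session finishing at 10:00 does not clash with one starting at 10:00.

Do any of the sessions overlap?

Yes

Sorted by start: Tech Soundcheck, Brass Overdub, Tech Take, Full Take, Vocals Soundcheck, Dress Rehearsal.
Brass Overdub starts before Tech Soundcheck ends → Tech Soundcheck and Brass Overdub overlap.
That's a conflict, so the schedule is not conflict-free.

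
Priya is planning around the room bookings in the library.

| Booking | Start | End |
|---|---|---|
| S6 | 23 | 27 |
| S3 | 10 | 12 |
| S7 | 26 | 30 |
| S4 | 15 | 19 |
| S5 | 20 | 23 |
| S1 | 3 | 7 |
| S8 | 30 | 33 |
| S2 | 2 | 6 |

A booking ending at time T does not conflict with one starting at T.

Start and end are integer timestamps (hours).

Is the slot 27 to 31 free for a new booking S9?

No — it overlaps S7, S8

S2: ends 6 at or before S9 starts 27 → clear.
S1: ends 7 at or before S9 starts 27 → clear.
S3: ends 12 at or before S9 starts 27 → clear.
S4: ends 19 at or before S9 starts 27 → clear.
S5: ends 23 at or before S9 starts 27 → clear.
S6: ends 27 at or before S9 starts 27 → clear.
S7: starts 26 before S9 ends 31, and ends 30 after S9 starts 27 → overlap.
S8: starts 30 before S9 ends 31, and ends 33 after S9 starts 27 → overlap.
S9 overlaps S7, S8.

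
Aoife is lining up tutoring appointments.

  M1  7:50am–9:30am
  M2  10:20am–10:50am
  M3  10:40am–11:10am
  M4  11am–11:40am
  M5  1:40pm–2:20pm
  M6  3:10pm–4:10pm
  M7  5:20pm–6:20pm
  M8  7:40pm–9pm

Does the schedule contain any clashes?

Yes

Sorted by start: M1, M2, M3, M4, M5, M6, M7, M8.
M2 starts after M1 ends; M1 is clear from here.
M3 starts before M2 ends → M2 and M3 overlap.
That's a conflict, so the schedule is not conflict-free.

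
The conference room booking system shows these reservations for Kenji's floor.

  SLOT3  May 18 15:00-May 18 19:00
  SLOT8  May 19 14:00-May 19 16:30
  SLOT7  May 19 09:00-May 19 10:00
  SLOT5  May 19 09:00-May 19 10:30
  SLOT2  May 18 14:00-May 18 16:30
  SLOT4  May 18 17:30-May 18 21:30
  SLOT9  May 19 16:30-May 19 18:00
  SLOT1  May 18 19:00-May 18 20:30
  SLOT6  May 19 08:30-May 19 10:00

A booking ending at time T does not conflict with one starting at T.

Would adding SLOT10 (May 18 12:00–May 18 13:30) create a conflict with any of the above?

No — it doesn't clash with anything

SLOT2: starts May 18 14:00 at or after SLOT10 ends May 18 13:30 → clear.
SLOT3: starts May 18 15:00 at or after SLOT10 ends May 18 13:30 → clear.
SLOT4: starts May 18 17:30 at or after SLOT10 ends May 18 13:30 → clear.
SLOT1: starts May 18 19:00 at or after SLOT10 ends May 18 13:30 → clear.
SLOT6: starts May 19 08:30 at or after SLOT10 ends May 18 13:30 → clear.
SLOT5: starts May 19 09:00 at or after SLOT10 ends May 18 13:30 → clear.
SLOT7: starts May 19 09:00 at or after SLOT10 ends May 18 13:30 → clear.
SLOT8: starts May 19 14:00 at or after SLOT10 ends May 18 13:30 → clear.
SLOT9: starts May 19 16:30 at or after SLOT10 ends May 18 13:30 → clear.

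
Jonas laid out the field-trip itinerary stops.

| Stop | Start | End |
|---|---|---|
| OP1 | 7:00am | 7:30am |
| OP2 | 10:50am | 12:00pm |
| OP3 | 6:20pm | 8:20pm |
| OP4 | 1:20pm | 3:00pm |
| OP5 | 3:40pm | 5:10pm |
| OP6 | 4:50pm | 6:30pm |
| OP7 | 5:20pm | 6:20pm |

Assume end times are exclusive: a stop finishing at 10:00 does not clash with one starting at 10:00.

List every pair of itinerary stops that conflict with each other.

OP3 & OP6, OP5 & OP6, OP6 & OP7

Sorted by start: OP1, OP2, OP4, OP5, OP6, OP7, OP3.
OP2 starts after OP1 ends; OP1 is clear from here.
OP4 starts after OP2 ends; OP2 is clear from here.
OP5 starts after OP4 ends; OP4 is clear from here.
OP6 starts before OP5 ends → OP5 and OP6 overlap.
OP7 starts after OP5 ends; OP5 is clear from here.
OP7 starts before OP6 ends → OP6 and OP7 overlap.
OP3 starts before OP6 ends → OP6 and OP3 overlap.
OP3 starts exactly when OP7 ends (back-to-back, no overlap).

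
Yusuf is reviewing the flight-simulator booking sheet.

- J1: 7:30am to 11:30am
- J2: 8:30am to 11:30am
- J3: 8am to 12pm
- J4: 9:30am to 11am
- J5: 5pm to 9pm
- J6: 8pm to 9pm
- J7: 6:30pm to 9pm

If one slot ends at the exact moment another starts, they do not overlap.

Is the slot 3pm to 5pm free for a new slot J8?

Yes — the slot is free

J1: ends 11:30am at or before J8 starts 3pm → clear.
J3: ends 12pm at or before J8 starts 3pm → clear.
J2: ends 11:30am at or before J8 starts 3pm → clear.
J4: ends 11am at or before J8 starts 3pm → clear.
J5: starts 5pm at or after J8 ends 5pm → clear.
J7: starts 6:30pm at or after J8 ends 5pm → clear.
J6: starts 8pm at or after J8 ends 5pm → clear.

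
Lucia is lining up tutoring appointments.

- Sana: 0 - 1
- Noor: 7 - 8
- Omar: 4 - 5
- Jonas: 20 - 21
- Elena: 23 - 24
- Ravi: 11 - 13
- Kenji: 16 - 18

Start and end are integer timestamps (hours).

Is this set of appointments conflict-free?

Yes

Check each pair: they overlap iff neither finishes before the other starts.
Sorted by start: Sana, Omar, Noor, Ravi, Kenji, Jonas, Elena.
Omar starts after Sana ends — done with Sana.
Noor starts after Omar ends — done with Omar.
Ravi starts after Noor ends — done with Noor.
Kenji starts after Ravi ends — done with Ravi.
Jonas starts after Kenji ends — done with Kenji.
Elena starts after Jonas ends.
Every pair is clear; the schedule has no overlaps.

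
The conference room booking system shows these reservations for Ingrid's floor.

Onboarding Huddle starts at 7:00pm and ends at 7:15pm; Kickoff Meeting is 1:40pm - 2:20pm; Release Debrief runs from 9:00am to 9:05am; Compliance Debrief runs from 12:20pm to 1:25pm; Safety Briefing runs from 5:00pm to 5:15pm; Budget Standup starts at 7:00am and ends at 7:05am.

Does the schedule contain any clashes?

Sorted by start: Budget Standup, Release Debrief, Compliance Debrief, Kickoff Meeting, Safety Briefing, Onboarding Huddle.
Release Debrief starts after Budget Standup ends, so Budget Standup has no further overlaps.
Compliance Debrief starts after Release Debrief ends, so Release Debrief has no further overlaps.
Kickoff Meeting starts after Compliance Debrief ends, so Compliance Debrief has no further overlaps.
Safety Briefing starts after Kickoff Meeting ends, so Kickoff Meeting has no further overlaps.
Onboarding Huddle starts after Safety Briefing ends.
Every pair is clear; the schedule has no overlaps.

No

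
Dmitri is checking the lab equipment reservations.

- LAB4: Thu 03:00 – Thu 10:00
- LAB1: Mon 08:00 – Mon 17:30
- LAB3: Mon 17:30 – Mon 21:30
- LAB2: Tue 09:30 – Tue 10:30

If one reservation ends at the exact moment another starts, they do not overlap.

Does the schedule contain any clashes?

No

Sorted by start: LAB1, LAB3, LAB2, LAB4.
LAB3 starts exactly when LAB1 ends (back-to-back, no overlap), so LAB1 has no further overlaps.
LAB2 starts after LAB3 ends, so LAB3 has no further overlaps.
LAB4 starts after LAB2 ends.
Every pair is clear; the schedule has no overlaps.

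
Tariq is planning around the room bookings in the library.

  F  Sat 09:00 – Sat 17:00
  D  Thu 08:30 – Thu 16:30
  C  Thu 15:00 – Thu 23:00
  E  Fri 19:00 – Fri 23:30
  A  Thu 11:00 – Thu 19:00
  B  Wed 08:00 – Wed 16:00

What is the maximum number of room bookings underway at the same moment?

Sort all start/end points and keep a running count:
Wed 08:00 start B → 1
Wed 16:00 end B → 0
Thu 08:30 start D → 1
Thu 11:00 start A → 2
Thu 15:00 start C → 3
Thu 16:30 end D → 2
Thu 19:00 end A → 1
Thu 23:00 end C → 0
Fri 19:00 start E → 1
Fri 23:30 end E → 0
Sat 09:00 start F → 1
Sat 17:00 end F → 0
Peak is 3, at Thu 15:00 (A, C, D).

3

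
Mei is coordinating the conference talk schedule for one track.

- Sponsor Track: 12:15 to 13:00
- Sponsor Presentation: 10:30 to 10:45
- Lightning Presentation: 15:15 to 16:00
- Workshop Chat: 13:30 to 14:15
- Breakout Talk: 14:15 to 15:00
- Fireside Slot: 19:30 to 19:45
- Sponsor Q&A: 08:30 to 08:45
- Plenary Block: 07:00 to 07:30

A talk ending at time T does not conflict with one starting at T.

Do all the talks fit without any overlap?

Two intervals overlap when each starts before the other ends.
Sorted by start: Plenary Block, Sponsor Q&A, Sponsor Presentation, Sponsor Track, Workshop Chat, Breakout Talk, Lightning Presentation, Fireside Slot.
Sponsor Q&A starts after Plenary Block ends, so Plenary Block has no further overlaps.
Sponsor Presentation starts after Sponsor Q&A ends, so Sponsor Q&A has no further overlaps.
Sponsor Track starts after Sponsor Presentation ends, so Sponsor Presentation has no further overlaps.
Workshop Chat starts after Sponsor Track ends, so Sponsor Track has no further overlaps.
Breakout Talk starts exactly when Workshop Chat ends (back-to-back, no overlap), so Workshop Chat has no further overlaps.
Lightning Presentation starts after Breakout Talk ends, so Breakout Talk has no further overlaps.
Fireside Slot starts after Lightning Presentation ends.
Every pair is clear; the schedule has no overlaps.

Yes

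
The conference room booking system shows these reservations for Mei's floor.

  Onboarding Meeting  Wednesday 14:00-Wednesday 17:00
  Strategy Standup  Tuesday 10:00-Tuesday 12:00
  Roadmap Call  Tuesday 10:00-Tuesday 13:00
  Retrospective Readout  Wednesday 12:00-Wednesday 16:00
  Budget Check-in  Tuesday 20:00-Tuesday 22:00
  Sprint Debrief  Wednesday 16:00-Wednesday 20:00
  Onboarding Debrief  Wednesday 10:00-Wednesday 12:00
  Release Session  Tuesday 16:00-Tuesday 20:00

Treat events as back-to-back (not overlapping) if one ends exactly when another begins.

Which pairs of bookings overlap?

Sorted by start: Roadmap Call, Strategy Standup, Release Session, Budget Check-in, Onboarding Debrief, Retrospective Readout, Onboarding Meeting, Sprint Debrief.
Strategy Standup starts before Roadmap Call ends → Roadmap Call and Strategy Standup overlap.
Release Session starts after Roadmap Call ends, so nothing later overlaps Roadmap Call either.
Release Session starts after Strategy Standup ends, so nothing later overlaps Strategy Standup either.
Budget Check-in starts exactly when Release Session ends (back-to-back, no overlap), so nothing later overlaps Release Session either.
Onboarding Debrief starts after Budget Check-in ends, so nothing later overlaps Budget Check-in either.
Retrospective Readout starts exactly when Onboarding Debrief ends (back-to-back, no overlap), so nothing later overlaps Onboarding Debrief either.
Onboarding Meeting starts before Retrospective Readout ends → Retrospective Readout and Onboarding Meeting overlap.
Sprint Debrief starts exactly when Retrospective Readout ends (back-to-back, no overlap).
Sprint Debrief starts before Onboarding Meeting ends → Onboarding Meeting and Sprint Debrief overlap.

Onboarding Meeting & Retrospective Readout, Onboarding Meeting & Sprint Debrief, Roadmap Call & Strategy Standup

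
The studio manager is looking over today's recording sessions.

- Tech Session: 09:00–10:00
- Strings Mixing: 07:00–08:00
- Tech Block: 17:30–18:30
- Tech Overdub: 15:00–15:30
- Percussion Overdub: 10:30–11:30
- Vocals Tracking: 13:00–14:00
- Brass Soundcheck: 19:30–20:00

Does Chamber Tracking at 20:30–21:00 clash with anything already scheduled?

No — it doesn't clash with anything

Strings Mixing: ends 08:00 at or before Chamber Tracking starts 20:30 → clear.
Tech Session: ends 10:00 at or before Chamber Tracking starts 20:30 → clear.
Percussion Overdub: ends 11:30 at or before Chamber Tracking starts 20:30 → clear.
Vocals Tracking: ends 14:00 at or before Chamber Tracking starts 20:30 → clear.
Tech Overdub: ends 15:30 at or before Chamber Tracking starts 20:30 → clear.
Tech Block: ends 18:30 at or before Chamber Tracking starts 20:30 → clear.
Brass Soundcheck: ends 20:00 at or before Chamber Tracking starts 20:30 → clear.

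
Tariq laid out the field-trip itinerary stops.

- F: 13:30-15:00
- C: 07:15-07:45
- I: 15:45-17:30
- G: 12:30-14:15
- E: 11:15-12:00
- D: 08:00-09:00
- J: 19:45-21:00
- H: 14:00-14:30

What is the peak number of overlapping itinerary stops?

3

Sort all start/end points and keep a running count:
07:15 start C → 1
07:45 end C → 0
08:00 start D → 1
09:00 end D → 0
11:15 start E → 1
12:00 end E → 0
12:30 start G → 1
13:30 start F → 2
14:00 start H → 3
14:15 end G → 2
14:30 end H → 1
15:00 end F → 0
15:45 start I → 1
17:30 end I → 0
19:45 start J → 1
21:00 end J → 0
Peak is 3, at 14:00 (F, G, H).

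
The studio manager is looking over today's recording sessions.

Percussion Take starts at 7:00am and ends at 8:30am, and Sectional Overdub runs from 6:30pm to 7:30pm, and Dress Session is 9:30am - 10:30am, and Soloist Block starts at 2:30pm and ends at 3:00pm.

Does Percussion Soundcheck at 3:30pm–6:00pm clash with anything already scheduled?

No — it doesn't clash with anything

Percussion Take: ends 8:30am at or before Percussion Soundcheck starts 3:30pm → clear.
Dress Session: ends 10:30am at or before Percussion Soundcheck starts 3:30pm → clear.
Soloist Block: ends 3:00pm at or before Percussion Soundcheck starts 3:30pm → clear.
Sectional Overdub: starts 6:30pm at or after Percussion Soundcheck ends 6:00pm → clear.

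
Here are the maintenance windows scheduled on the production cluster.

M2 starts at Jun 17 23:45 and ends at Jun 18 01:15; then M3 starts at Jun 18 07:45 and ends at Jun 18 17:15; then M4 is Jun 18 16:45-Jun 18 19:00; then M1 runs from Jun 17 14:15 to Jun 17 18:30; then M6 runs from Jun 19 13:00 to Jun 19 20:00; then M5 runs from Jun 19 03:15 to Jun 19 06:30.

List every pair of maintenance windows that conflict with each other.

M3 & M4

Sorted by start: M1, M2, M3, M4, M5, M6.
M2 starts after M1 ends — done with M1.
M3 starts after M2 ends — done with M2.
M4 starts before M3 ends → M3 and M4 overlap.
M5 starts after M3 ends — done with M3.
M5 starts after M4 ends — done with M4.
M6 starts after M5 ends.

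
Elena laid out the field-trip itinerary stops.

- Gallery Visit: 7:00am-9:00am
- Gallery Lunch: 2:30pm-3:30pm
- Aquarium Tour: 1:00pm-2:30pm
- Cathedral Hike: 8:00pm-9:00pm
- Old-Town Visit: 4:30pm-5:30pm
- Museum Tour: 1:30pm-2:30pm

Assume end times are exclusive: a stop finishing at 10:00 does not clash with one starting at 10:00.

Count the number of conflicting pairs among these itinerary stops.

1

Sorted by start: Gallery Visit, Aquarium Tour, Museum Tour, Gallery Lunch, Old-Town Visit, Cathedral Hike.
Aquarium Tour starts after Gallery Visit ends, so nothing later overlaps Gallery Visit either.
Museum Tour starts before Aquarium Tour ends → Aquarium Tour and Museum Tour overlap.
Gallery Lunch starts exactly when Aquarium Tour ends (back-to-back, no overlap), so nothing later overlaps Aquarium Tour either.
Gallery Lunch starts exactly when Museum Tour ends (back-to-back, no overlap), so nothing later overlaps Museum Tour either.
Old-Town Visit starts after Gallery Lunch ends, so nothing later overlaps Gallery Lunch either.
Cathedral Hike starts after Old-Town Visit ends.
Overlapping pairs: Aquarium Tour & Museum Tour — 1 in total.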